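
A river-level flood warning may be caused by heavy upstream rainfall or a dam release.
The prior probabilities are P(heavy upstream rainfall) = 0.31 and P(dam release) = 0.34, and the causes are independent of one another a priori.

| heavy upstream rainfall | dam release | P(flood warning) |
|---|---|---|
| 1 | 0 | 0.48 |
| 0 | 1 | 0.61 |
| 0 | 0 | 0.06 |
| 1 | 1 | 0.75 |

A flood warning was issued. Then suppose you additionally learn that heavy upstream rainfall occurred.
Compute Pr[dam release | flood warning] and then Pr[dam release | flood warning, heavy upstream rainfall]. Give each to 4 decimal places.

P(flood warning) = 0.06*0.69*0.66 + 0.61*0.69*0.34 + 0.48*0.31*0.66 + 0.75*0.31*0.34 = 0.027324 + 0.143106 + 0.098208 + 0.079050 = 0.347688
Of this, 0.222156 comes from 0.143106 + 0.079050 (the dam release=true cases).
Hence the posterior is 0.222156/0.347688 ≈ 0.6390.

With the extra evidence:
By total probability over both values of dam release:
  P(flood warning | heavy upstream rainfall) = 0.48×0.66 + 0.75×0.34
        = 0.316800 + 0.255000 = 0.571800
Keeping only the dam release-present terms gives 0.255000, so
  P(dam release | flood warning, heavy upstream rainfall) = 0.255000 / 0.571800 ≈ 0.4460
Conditioning on heavy upstream rainfall lowers the posterior on dam release: the classic explaining-away effect in a common-effect structure.

Pr[dam release | flood warning] ≈ 0.6390; Pr[dam release | flood warning, heavy upstream rainfall] ≈ 0.4460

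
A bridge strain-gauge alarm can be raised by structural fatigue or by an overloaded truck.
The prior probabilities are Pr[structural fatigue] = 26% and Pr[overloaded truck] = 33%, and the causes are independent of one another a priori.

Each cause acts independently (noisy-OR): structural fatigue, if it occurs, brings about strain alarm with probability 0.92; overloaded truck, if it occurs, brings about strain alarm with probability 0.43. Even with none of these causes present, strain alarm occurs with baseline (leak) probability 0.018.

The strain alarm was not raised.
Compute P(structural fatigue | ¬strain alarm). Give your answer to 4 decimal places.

P(structural fatigue | ¬strain alarm) ≈ 0.0273

Under noisy-OR, P(strain alarm | causes) = 1 − (1−0.018)·∏(1−qᵢ) over the active causes.
P(¬strain alarm) = 0.982·0.74·0.67 + 0.55974·0.74·0.33 + 0.07856·0.26·0.67 + 0.044779·0.26·0.33 = 0.486876 + 0.136689 + 0.013685 + 0.003842 = 0.641092
Restricting to configurations with structural fatigue present: 0.013685 + 0.003842 = 0.017527.
Hence the posterior is 0.017527/0.641092 ≈ 0.0273.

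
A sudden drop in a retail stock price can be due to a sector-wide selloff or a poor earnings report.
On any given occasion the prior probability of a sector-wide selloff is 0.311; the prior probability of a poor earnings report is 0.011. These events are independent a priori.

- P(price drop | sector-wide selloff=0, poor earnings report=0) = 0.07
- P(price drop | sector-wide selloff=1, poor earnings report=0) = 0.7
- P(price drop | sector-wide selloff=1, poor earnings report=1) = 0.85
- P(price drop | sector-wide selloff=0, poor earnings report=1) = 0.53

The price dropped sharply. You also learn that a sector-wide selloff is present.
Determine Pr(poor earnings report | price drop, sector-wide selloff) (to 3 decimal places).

P(price drop | sector-wide selloff) = 0.7*0.989 + 0.85*0.011 = 0.692300 + 0.009350 = 0.701650
Restricting to configurations with poor earnings report present: 0.85*0.011 = 0.009350.
P(poor earnings report | price drop, sector-wide selloff) = 0.009350 / 0.701650 ≈ 0.013

Pr(poor earnings report | price drop, sector-wide selloff) ≈ 0.013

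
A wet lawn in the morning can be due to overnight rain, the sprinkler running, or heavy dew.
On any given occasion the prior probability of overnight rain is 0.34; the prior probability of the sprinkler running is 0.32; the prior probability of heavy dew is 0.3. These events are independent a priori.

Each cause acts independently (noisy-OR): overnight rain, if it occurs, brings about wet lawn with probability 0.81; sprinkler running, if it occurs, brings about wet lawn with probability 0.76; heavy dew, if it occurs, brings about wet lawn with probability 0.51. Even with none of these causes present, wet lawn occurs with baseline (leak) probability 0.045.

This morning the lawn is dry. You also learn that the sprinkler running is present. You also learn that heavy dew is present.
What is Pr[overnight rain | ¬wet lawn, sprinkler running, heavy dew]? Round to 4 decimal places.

Under noisy-OR, P(wet lawn | causes) = 1 − (1−0.045)·∏(1−qᵢ) over the active causes.
Weight on overnight rain=true, given the evidence: 0.021339*0.34 = 0.007255
Normalizer over all consistent configurations: 0.112308*0.66 + 0.021339*0.34 = 0.081378
P(overnight rain | ¬wet lawn, sprinkler running, heavy dew) = 0.007255/0.081378 ≈ 0.0892

Pr[overnight rain | ¬wet lawn, sprinkler running, heavy dew] ≈ 0.0892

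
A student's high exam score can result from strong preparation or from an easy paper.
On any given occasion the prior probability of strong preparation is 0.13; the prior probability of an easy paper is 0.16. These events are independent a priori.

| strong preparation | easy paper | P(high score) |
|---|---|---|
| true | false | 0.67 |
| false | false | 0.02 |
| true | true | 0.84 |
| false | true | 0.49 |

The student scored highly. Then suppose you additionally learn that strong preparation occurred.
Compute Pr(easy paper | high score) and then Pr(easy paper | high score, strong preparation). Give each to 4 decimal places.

Pr(easy paper | high score) ≈ 0.4939; Pr(easy paper | high score, strong preparation) ≈ 0.1928

For the numerator, keep only easy paper=true terms: 0.068208 + 0.017472 = 0.085680
Denominator P(high score): 0.02*0.87*0.84 + 0.49*0.87*0.16 + 0.67*0.13*0.84 + 0.84*0.13*0.16 = 0.173460
P(easy paper | high score) = 0.085680/0.173460 ≈ 0.4939

Now also conditioning on strong preparation=true:
P(high score | strong preparation) = 0.67×0.84 + 0.84×0.16 = 0.562800 + 0.134400 = 0.697200
The easy paper-present share is 0.84×0.16 = 0.134400.
So P(easy paper | high score, strong preparation) = 0.134400/0.697200 ≈ 0.1928.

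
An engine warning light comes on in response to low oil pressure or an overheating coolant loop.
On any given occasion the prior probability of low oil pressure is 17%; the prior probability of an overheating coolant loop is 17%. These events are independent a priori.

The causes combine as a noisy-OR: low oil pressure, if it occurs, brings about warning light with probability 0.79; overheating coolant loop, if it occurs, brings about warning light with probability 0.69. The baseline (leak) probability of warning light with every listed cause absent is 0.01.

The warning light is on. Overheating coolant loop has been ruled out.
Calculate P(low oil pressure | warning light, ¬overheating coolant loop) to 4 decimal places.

Under noisy-OR, P(warning light | causes) = 1 − (1−0.01)·∏(1−qᵢ) over the active causes.
Sum P(warning light|·) weighted by the priors over both values of low oil pressure:
  P(warning light | ¬overheating coolant loop) = 0.01·0.83 + 0.7921·0.17
        = 0.008300 + 0.134657 = 0.142957
Keeping only the low oil pressure-present terms gives 0.134657, so
  P(low oil pressure | warning light, ¬overheating coolant loop) = 0.134657 / 0.142957 ≈ 0.9419

P(low oil pressure | warning light, ¬overheating coolant loop) ≈ 0.9419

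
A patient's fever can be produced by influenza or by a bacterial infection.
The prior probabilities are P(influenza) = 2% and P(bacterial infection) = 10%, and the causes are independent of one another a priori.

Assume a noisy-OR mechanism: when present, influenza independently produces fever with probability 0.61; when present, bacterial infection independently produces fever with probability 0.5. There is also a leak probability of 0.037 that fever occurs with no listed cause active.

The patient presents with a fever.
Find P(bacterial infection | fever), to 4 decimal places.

P(bacterial infection | fever) ≈ 0.5445

Under noisy-OR, P(fever | causes) = 1 − (1−0.037)·∏(1−qᵢ) over the active causes.
Weight on bacterial infection=true, given the evidence: 0.050813 + 0.001624 = 0.052437
The normalizing constant is 0.037*0.98*0.9 + 0.5185*0.98*0.1 + 0.62443*0.02*0.9 + 0.812215*0.02*0.1 = 0.096311
Posterior = 0.052437 / 0.096311 ≈ 0.5445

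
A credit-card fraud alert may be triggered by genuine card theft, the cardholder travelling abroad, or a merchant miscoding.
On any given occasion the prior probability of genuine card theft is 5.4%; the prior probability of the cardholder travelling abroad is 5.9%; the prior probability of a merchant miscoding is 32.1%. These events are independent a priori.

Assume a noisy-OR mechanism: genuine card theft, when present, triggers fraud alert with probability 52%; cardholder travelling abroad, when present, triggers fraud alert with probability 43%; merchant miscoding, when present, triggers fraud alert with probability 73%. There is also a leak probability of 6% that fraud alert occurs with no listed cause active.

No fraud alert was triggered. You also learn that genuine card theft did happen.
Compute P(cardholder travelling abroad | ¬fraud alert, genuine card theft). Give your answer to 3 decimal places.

P(cardholder travelling abroad | ¬fraud alert, genuine card theft) ≈ 0.035

Under noisy-OR, P(fraud alert | causes) = 1 − (1−0.06)·∏(1−qᵢ) over the active causes.
Weight on cardholder travelling abroad=true, given the evidence: 0.010303 + 0.001315 = 0.011618
Denominator P(¬fraud alert | genuine card theft): 0.4512*0.941*0.679 + 0.121824*0.941*0.321 + 0.257184*0.059*0.679 + 0.06944*0.059*0.321 = 0.336705
Posterior = 0.011618 / 0.336705 ≈ 0.035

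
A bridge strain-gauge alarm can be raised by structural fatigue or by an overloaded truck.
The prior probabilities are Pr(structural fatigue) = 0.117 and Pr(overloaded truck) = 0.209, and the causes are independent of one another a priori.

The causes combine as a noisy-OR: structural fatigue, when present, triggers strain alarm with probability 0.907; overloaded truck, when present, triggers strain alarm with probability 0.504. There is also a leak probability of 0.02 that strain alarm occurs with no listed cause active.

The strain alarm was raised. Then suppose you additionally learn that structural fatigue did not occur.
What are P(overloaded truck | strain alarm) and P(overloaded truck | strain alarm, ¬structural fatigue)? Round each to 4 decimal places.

Under noisy-OR, P(strain alarm | causes) = 1 − (1−0.02)·∏(1−qᵢ) over the active causes.
Numerator (weight on configurations with overloaded truck): 0.094842 + 0.023348 = 0.118190
Normalizer over all consistent configurations: 0.02*0.883*0.791 + 0.51392*0.883*0.209 + 0.90886*0.117*0.791 + 0.954795*0.117*0.209 = 0.216271
Posterior = 0.118190 / 0.216271 ≈ 0.5465

Now also conditioning on structural fatigue≠true:
P(strain alarm | ¬structural fatigue) = 0.02·0.791 + 0.51392·0.209 = 0.015820 + 0.107409 = 0.123229
Of this, 0.107409 comes from 0.51392·0.209 (the overloaded truck=true cases).
Hence the posterior is 0.107409/0.123229 ≈ 0.8716.
Ruling out structural fatigue raises the posterior on overloaded truck — the flip side of explaining away.

P(overloaded truck | strain alarm) ≈ 0.5465; P(overloaded truck | strain alarm, ¬structural fatigue) ≈ 0.8716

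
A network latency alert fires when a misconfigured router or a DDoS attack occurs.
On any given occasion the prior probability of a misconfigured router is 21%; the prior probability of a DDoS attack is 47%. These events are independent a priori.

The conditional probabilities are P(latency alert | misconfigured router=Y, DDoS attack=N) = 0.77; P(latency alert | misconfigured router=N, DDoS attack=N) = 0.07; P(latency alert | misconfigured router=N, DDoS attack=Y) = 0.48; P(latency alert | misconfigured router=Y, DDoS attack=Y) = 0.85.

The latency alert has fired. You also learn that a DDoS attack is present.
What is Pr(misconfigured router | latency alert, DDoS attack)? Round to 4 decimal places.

Pr(misconfigured router | latency alert, DDoS attack) ≈ 0.3201

For the numerator, keep only misconfigured router=true terms: 0.85*0.21 = 0.178500
Normalizer over all consistent configurations: 0.48*0.79 + 0.85*0.21 = 0.557700
Posterior = 0.178500 / 0.557700 ≈ 0.3201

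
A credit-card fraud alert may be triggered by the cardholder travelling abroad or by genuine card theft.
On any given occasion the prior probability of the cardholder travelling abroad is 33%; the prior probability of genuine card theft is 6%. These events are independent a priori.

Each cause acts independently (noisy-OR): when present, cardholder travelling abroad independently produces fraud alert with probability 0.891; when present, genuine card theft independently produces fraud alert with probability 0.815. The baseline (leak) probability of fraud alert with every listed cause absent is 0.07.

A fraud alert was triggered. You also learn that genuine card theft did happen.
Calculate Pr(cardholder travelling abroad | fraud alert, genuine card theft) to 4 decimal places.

Pr(cardholder travelling abroad | fraud alert, genuine card theft) ≈ 0.3686

Under noisy-OR, P(fraud alert | causes) = 1 − (1−0.07)·∏(1−qᵢ) over the active causes.
P(fraud alert | genuine card theft) = 0.82795·0.67 + 0.981247·0.33 = 0.554727 + 0.323812 = 0.878539
Of this, 0.323812 comes from 0.981247·0.33 (the cardholder travelling abroad=true cases).
Hence the posterior is 0.323812/0.878539 ≈ 0.3686.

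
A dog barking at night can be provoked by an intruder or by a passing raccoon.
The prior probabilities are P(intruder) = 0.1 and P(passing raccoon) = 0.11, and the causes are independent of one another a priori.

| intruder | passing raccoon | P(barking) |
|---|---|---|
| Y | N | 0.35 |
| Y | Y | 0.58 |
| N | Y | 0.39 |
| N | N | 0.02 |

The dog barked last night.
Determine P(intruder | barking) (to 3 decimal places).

P(intruder | barking) ≈ 0.407

P(barking) = 0.02×0.9×0.89 + 0.39×0.9×0.11 + 0.35×0.1×0.89 + 0.58×0.1×0.11 = 0.016020 + 0.038610 + 0.031150 + 0.006380 = 0.092160
Of this, 0.037530 comes from 0.031150 + 0.006380 (the intruder=true cases).
Hence the posterior is 0.037530/0.092160 ≈ 0.407.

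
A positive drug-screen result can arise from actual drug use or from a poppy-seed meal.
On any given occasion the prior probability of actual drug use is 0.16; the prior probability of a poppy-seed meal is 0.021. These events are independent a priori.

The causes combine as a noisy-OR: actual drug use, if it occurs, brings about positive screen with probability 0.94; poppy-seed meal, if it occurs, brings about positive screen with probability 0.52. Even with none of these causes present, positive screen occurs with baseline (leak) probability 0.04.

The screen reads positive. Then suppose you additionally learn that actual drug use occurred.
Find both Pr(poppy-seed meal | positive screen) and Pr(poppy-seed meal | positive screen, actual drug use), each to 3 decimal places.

Under noisy-OR, P(positive screen | causes) = 1 − (1−0.04)·∏(1−qᵢ) over the active causes.
By total probability over the 4 (actual drug use, poppy-seed meal) configurations:
  P(positive screen) = 0.04×0.84×0.979 + 0.5392×0.84×0.021 + 0.9424×0.16×0.979 + 0.972352×0.16×0.021
        = 0.032894 + 0.009511 + 0.147618 + 0.003267 = 0.193290
The terms with poppy-seed meal present sum to 0.012778, so
  P(poppy-seed meal | positive screen) = 0.012778 / 0.193290 ≈ 0.066

Now also conditioning on actual drug use=true:
Enumerate both values of poppy-seed meal and weight by the priors:
  P(positive screen | actual drug use) = 0.9424·0.979 + 0.972352·0.021
        = 0.922610 + 0.020419 = 0.943029
Keeping only the poppy-seed meal-present terms gives 0.020419, so
  P(poppy-seed meal | positive screen, actual drug use) = 0.020419 / 0.943029 ≈ 0.022
— actual drug use explains away the evidence for poppy-seed meal.

Pr(poppy-seed meal | positive screen) ≈ 0.066; Pr(poppy-seed meal | positive screen, actual drug use) ≈ 0.022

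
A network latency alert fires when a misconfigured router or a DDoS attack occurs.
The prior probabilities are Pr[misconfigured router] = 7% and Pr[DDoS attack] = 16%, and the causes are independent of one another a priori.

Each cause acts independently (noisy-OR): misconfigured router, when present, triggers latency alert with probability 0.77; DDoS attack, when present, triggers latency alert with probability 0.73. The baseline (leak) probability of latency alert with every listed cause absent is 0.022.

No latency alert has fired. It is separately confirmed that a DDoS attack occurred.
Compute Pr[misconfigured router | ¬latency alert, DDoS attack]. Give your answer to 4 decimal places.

Pr[misconfigured router | ¬latency alert, DDoS attack] ≈ 0.0170

Under noisy-OR, P(latency alert | causes) = 1 − (1−0.022)·∏(1−qᵢ) over the active causes.
P(¬latency alert | DDoS attack) = 0.26406×0.93 + 0.060734×0.07 = 0.245576 + 0.004251 = 0.249827
Of this, 0.004251 comes from 0.060734×0.07 (the misconfigured router=true cases).
So P(misconfigured router | ¬latency alert, DDoS attack) = 0.004251/0.249827 ≈ 0.0170.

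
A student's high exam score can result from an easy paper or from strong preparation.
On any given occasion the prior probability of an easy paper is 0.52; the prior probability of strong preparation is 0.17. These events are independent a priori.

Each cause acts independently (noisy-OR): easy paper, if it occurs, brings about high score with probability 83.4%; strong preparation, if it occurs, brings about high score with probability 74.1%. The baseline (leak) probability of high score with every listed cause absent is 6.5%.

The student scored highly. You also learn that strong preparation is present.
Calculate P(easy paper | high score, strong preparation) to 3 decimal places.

Under noisy-OR, P(high score | causes) = 1 − (1−0.065)·∏(1−qᵢ) over the active causes.
Numerator (weight on configurations with easy paper): 0.959801·0.52 = 0.499097
The normalizing constant is 0.757835·0.48 + 0.959801·0.52 = 0.862858
Posterior = 0.499097 / 0.862858 ≈ 0.578

P(easy paper | high score, strong preparation) ≈ 0.578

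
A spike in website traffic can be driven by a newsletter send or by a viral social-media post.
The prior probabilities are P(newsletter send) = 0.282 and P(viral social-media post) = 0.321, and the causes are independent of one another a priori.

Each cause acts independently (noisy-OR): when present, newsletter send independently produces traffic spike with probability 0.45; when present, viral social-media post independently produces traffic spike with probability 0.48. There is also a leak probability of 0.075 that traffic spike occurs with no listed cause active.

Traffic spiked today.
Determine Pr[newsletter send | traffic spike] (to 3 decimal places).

Pr[newsletter send | traffic spike] ≈ 0.507

Under noisy-OR, P(traffic spike | causes) = 1 − (1−0.075)·∏(1−qᵢ) over the active causes.
P(traffic spike) = 0.075*0.718*0.679 + 0.519*0.718*0.321 + 0.49125*0.282*0.679 + 0.73545*0.282*0.321 = 0.036564 + 0.119618 + 0.094064 + 0.066574 = 0.316820
Of this, 0.160638 comes from 0.094064 + 0.066574 (the newsletter send=true cases).
P(newsletter send | traffic spike) = 0.160638 / 0.316820 ≈ 0.507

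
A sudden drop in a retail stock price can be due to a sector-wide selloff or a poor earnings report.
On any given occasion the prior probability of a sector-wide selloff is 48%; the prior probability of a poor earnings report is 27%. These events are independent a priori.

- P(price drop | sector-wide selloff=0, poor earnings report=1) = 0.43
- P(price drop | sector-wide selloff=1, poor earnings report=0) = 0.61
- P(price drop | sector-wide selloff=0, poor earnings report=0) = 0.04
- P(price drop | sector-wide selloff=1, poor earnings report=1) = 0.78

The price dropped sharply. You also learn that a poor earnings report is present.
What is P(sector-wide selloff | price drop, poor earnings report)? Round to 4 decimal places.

P(sector-wide selloff | price drop, poor earnings report) ≈ 0.6261

Sum P(price drop|·) weighted by the priors over both values of sector-wide selloff:
  P(price drop | poor earnings report) = 0.43×0.52 + 0.78×0.48
        = 0.223600 + 0.374400 = 0.598000
Keeping only the sector-wide selloff-present terms gives 0.374400, so
  P(sector-wide selloff | price drop, poor earnings report) = 0.374400 / 0.598000 ≈ 0.6261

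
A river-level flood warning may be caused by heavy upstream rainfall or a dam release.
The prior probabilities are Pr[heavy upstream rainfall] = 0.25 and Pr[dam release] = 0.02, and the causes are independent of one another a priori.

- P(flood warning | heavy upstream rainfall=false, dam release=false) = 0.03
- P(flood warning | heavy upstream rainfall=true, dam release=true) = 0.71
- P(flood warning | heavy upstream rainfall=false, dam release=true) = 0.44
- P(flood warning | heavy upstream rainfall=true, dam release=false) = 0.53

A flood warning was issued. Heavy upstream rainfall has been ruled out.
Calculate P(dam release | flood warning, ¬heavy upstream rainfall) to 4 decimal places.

P(dam release | flood warning, ¬heavy upstream rainfall) ≈ 0.2304

Weight on dam release=true, given the evidence: 0.44×0.02 = 0.008800
Denominator P(flood warning | ¬heavy upstream rainfall): 0.03×0.98 + 0.44×0.02 = 0.038200
Posterior = 0.008800 / 0.038200 ≈ 0.2304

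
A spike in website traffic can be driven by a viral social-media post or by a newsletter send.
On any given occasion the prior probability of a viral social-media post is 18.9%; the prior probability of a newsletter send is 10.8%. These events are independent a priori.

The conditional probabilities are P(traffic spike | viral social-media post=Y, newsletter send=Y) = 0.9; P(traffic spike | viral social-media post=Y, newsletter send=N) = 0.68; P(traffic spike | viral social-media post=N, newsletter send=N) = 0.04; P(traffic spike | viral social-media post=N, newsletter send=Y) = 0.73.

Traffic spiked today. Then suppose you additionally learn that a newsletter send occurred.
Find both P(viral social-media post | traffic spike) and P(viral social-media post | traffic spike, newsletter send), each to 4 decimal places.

P(traffic spike) = 0.04×0.811×0.892 + 0.73×0.811×0.108 + 0.68×0.189×0.892 + 0.9×0.189×0.108 = 0.028936 + 0.063939 + 0.114640 + 0.018371 = 0.225886
Of this, 0.133011 comes from 0.114640 + 0.018371 (the viral social-media post=true cases).
Hence the posterior is 0.133011/0.225886 ≈ 0.5888.

Now condition on the additional information:
By total probability over both values of viral social-media post:
  P(traffic spike | newsletter send) = 0.73·0.811 + 0.9·0.189
        = 0.592030 + 0.170100 = 0.762130
The terms with viral social-media post present sum to 0.170100, so
  P(viral social-media post | traffic spike, newsletter send) = 0.170100 / 0.762130 ≈ 0.2232

P(viral social-media post | traffic spike) ≈ 0.5888; P(viral social-media post | traffic spike, newsletter send) ≈ 0.2232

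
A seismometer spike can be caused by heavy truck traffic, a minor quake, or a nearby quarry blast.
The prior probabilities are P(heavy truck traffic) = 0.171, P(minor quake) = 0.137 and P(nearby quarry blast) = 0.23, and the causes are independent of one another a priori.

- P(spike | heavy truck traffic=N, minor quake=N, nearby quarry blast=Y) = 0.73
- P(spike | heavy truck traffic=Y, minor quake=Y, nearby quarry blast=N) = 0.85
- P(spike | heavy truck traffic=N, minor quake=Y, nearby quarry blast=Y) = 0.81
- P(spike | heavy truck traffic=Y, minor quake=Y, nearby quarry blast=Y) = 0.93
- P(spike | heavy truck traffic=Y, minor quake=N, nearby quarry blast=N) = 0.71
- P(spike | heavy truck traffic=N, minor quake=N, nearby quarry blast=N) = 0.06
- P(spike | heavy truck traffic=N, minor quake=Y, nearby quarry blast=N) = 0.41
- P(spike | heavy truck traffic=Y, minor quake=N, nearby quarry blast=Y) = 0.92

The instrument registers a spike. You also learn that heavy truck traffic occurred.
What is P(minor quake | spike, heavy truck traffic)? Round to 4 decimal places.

Numerator (weight on configurations with minor quake): 0.089667 + 0.029304 = 0.118971
The normalizing constant is 0.71×0.863×0.77 + 0.92×0.863×0.23 + 0.85×0.137×0.77 + 0.93×0.137×0.23 = 0.773384
Posterior = 0.118971 / 0.773384 ≈ 0.1538

P(minor quake | spike, heavy truck traffic) ≈ 0.1538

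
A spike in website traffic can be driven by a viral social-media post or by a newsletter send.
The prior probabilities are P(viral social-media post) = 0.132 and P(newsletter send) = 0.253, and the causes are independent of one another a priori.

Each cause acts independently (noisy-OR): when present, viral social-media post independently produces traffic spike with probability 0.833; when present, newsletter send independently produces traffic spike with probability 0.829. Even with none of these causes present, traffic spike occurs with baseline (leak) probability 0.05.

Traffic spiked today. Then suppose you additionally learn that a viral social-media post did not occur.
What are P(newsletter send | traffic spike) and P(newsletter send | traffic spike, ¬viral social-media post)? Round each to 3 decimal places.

Under noisy-OR, P(traffic spike | causes) = 1 − (1−0.05)·∏(1−qᵢ) over the active causes.
P(traffic spike) = 0.05×0.868×0.747 + 0.83755×0.868×0.253 + 0.84135×0.132×0.747 + 0.972871×0.132×0.253 = 0.032420 + 0.183929 + 0.082960 + 0.032490 = 0.331799
Restricting to configurations with newsletter send present: 0.183929 + 0.032490 = 0.216419.
So P(newsletter send | traffic spike) = 0.216419/0.331799 ≈ 0.652.

Now condition on the additional information:
By total probability over both values of newsletter send:
  P(traffic spike | ¬viral social-media post) = 0.05·0.747 + 0.83755·0.253
        = 0.037350 + 0.211900 = 0.249250
Configurations with newsletter send contribute 0.211900, so
  P(newsletter send | traffic spike, ¬viral social-media post) = 0.211900 / 0.249250 ≈ 0.850
With viral social-media post excluded, newsletter send must carry more of the explanatory weight for the traffic spike.

P(newsletter send | traffic spike) ≈ 0.652; P(newsletter send | traffic spike, ¬viral social-media post) ≈ 0.850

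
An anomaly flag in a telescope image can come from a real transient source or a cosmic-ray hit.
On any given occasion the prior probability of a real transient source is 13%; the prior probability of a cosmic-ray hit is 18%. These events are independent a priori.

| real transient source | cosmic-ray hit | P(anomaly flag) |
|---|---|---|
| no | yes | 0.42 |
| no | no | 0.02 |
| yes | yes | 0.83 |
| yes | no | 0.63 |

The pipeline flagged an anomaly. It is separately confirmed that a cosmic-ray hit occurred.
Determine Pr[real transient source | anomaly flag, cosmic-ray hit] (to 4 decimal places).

Pr[real transient source | anomaly flag, cosmic-ray hit] ≈ 0.2280

Sum P(anomaly flag|·) weighted by the priors over both values of real transient source:
  P(anomaly flag | cosmic-ray hit) = 0.42×0.87 + 0.83×0.13
        = 0.365400 + 0.107900 = 0.473300
Keeping only the real transient source-present terms gives 0.107900, so
  P(real transient source | anomaly flag, cosmic-ray hit) = 0.107900 / 0.473300 ≈ 0.2280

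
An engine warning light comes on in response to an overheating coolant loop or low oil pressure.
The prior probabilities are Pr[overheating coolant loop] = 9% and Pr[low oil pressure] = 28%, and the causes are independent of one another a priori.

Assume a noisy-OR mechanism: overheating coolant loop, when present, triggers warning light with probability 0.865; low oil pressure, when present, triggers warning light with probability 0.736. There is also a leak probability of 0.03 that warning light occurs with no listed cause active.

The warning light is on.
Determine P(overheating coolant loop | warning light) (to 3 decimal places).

Under noisy-OR, P(warning light | causes) = 1 − (1−0.03)·∏(1−qᵢ) over the active causes.
Enumerate the 4 (overheating coolant loop, low oil pressure) configurations and weight by the priors:
  P(warning light) = 0.03×0.91×0.72 + 0.74392×0.91×0.28 + 0.86905×0.09×0.72 + 0.965429×0.09×0.28
        = 0.019656 + 0.189551 + 0.056314 + 0.024329 = 0.289850
Keeping only the overheating coolant loop-present terms gives 0.080643, so
  P(overheating coolant loop | warning light) = 0.080643 / 0.289850 ≈ 0.278

P(overheating coolant loop | warning light) ≈ 0.278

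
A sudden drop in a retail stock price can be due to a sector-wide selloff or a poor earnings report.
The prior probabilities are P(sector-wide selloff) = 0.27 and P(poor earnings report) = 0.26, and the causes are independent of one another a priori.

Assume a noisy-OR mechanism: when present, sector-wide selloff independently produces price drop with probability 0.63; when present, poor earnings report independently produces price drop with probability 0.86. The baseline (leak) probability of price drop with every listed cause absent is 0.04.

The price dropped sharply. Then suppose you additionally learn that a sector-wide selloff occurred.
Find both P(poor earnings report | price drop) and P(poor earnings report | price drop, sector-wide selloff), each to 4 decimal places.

P(poor earnings report | price drop) ≈ 0.6056; P(poor earnings report | price drop, sector-wide selloff) ≈ 0.3412

Under noisy-OR, P(price drop | causes) = 1 − (1−0.04)·∏(1−qᵢ) over the active causes.
For the numerator, keep only poor earnings report=true terms: 0.164291 + 0.066709 = 0.231000
Normalizer over all consistent configurations: 0.04×0.73×0.74 + 0.8656×0.73×0.26 + 0.6448×0.27×0.74 + 0.950272×0.27×0.26 = 0.381439
P(poor earnings report | price drop) = 0.231000/0.381439 ≈ 0.6056

Now also conditioning on sector-wide selloff=true:
Numerator (weight on configurations with poor earnings report): 0.950272×0.26 = 0.247071
The normalizing constant is 0.6448×0.74 + 0.950272×0.26 = 0.724223
P(poor earnings report | price drop, sector-wide selloff) = 0.247071/0.724223 ≈ 0.3412
The drop from 0.6056 to 0.3412 is the explaining-away (discounting) effect.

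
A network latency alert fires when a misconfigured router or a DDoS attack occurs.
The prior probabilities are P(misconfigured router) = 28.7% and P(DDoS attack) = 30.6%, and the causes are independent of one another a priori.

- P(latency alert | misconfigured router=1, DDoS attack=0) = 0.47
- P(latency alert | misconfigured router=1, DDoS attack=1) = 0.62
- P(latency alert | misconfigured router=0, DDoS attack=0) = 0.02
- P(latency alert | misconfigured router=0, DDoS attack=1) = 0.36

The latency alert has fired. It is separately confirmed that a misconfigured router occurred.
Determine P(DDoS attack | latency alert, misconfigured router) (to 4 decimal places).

Sum P(latency alert|·) weighted by the priors over both values of DDoS attack:
  P(latency alert | misconfigured router) = 0.47*0.694 + 0.62*0.306
        = 0.326180 + 0.189720 = 0.515900
The terms with DDoS attack present sum to 0.189720, so
  P(DDoS attack | latency alert, misconfigured router) = 0.189720 / 0.515900 ≈ 0.3677

P(DDoS attack | latency alert, misconfigured router) ≈ 0.3677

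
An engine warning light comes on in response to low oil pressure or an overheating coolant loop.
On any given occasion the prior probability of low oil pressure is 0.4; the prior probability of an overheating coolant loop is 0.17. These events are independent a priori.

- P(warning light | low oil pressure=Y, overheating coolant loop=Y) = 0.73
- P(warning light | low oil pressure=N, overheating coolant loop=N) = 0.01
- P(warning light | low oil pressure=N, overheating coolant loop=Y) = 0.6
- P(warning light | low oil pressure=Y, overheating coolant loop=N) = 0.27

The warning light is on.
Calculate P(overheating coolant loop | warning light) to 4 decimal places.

For the numerator, keep only overheating coolant loop=true terms: 0.061200 + 0.049640 = 0.110840
Denominator P(warning light): 0.01*0.6*0.83 + 0.6*0.6*0.17 + 0.27*0.4*0.83 + 0.73*0.4*0.17 = 0.205460
Posterior = 0.110840 / 0.205460 ≈ 0.5395

P(overheating coolant loop | warning light) ≈ 0.5395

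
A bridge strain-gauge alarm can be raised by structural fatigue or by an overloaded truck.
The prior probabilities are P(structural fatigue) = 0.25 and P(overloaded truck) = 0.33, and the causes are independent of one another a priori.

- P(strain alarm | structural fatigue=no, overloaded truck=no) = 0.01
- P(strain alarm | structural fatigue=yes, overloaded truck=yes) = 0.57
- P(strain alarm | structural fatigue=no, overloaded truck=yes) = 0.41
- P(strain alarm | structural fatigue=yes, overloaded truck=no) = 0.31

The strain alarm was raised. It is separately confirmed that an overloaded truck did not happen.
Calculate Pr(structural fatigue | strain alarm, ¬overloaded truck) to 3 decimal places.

Sum P(strain alarm|·) weighted by the priors over both values of structural fatigue:
  P(strain alarm | ¬overloaded truck) = 0.01·0.75 + 0.31·0.25
        = 0.007500 + 0.077500 = 0.085000
Configurations with structural fatigue contribute 0.077500, so
  P(structural fatigue | strain alarm, ¬overloaded truck) = 0.077500 / 0.085000 ≈ 0.912

Pr(structural fatigue | strain alarm, ¬overloaded truck) ≈ 0.912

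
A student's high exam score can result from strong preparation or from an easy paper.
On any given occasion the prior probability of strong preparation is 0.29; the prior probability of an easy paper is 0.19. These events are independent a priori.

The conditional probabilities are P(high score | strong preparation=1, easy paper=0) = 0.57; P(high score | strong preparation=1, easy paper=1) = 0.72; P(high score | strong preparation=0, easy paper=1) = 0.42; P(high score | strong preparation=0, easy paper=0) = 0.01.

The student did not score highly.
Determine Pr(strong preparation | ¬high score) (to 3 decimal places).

Pr(strong preparation | ¬high score) ≈ 0.152

Sum P(¬high score|·) weighted by the priors over the 4 (strong preparation, easy paper) configurations:
  P(¬high score) = 0.99*0.71*0.81 + 0.58*0.71*0.19 + 0.43*0.29*0.81 + 0.28*0.29*0.19
        = 0.569349 + 0.078242 + 0.101007 + 0.015428 = 0.764026
The terms with strong preparation present sum to 0.116435, so
  P(strong preparation | ¬high score) = 0.116435 / 0.764026 ≈ 0.152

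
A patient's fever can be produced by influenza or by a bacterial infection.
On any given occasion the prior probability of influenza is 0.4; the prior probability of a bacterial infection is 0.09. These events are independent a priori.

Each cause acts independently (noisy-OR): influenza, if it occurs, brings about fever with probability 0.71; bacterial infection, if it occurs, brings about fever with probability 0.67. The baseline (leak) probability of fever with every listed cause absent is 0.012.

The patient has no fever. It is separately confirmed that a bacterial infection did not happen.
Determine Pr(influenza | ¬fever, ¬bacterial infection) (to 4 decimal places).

Under noisy-OR, P(fever | causes) = 1 − (1−0.012)·∏(1−qᵢ) over the active causes.
For the numerator, keep only influenza=true terms: 0.28652×0.4 = 0.114608
The normalizing constant is 0.988×0.6 + 0.28652×0.4 = 0.707408
P(influenza | ¬fever, ¬bacterial infection) = 0.114608/0.707408 ≈ 0.1620

Pr(influenza | ¬fever, ¬bacterial infection) ≈ 0.1620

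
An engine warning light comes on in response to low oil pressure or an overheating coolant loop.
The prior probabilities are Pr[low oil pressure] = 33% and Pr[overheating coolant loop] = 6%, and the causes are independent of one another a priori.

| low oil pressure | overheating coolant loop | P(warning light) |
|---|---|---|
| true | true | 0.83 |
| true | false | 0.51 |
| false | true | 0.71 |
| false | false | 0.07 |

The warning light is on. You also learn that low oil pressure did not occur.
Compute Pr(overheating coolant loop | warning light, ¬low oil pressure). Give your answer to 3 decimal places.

P(warning light | ¬low oil pressure) = 0.07×0.94 + 0.71×0.06 = 0.065800 + 0.042600 = 0.108400
Restricting to configurations with overheating coolant loop present: 0.71×0.06 = 0.042600.
So P(overheating coolant loop | warning light, ¬low oil pressure) = 0.042600/0.108400 ≈ 0.393.

Pr(overheating coolant loop | warning light, ¬low oil pressure) ≈ 0.393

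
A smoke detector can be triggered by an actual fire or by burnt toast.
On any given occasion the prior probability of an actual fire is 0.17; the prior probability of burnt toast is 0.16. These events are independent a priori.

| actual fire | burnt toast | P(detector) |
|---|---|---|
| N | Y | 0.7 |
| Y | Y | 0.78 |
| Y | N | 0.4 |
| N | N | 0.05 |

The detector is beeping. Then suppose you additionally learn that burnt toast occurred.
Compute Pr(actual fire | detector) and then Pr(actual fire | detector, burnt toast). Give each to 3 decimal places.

Sum P(detector|·) weighted by the priors over the 4 (actual fire, burnt toast) configurations:
  P(detector) = 0.05*0.83*0.84 + 0.7*0.83*0.16 + 0.4*0.17*0.84 + 0.78*0.17*0.16
        = 0.034860 + 0.092960 + 0.057120 + 0.021216 = 0.206156
Keeping only the actual fire-present terms gives 0.078336, so
  P(actual fire | detector) = 0.078336 / 0.206156 ≈ 0.380

Now condition on the additional information:
By total probability over both values of actual fire:
  P(detector | burnt toast) = 0.7×0.83 + 0.78×0.17
        = 0.581000 + 0.132600 = 0.713600
The terms with actual fire present sum to 0.132600, so
  P(actual fire | detector, burnt toast) = 0.132600 / 0.713600 ≈ 0.186
Conditioning on burnt toast lowers the posterior on actual fire: the classic explaining-away effect in a common-effect structure.

Pr(actual fire | detector) ≈ 0.380; Pr(actual fire | detector, burnt toast) ≈ 0.186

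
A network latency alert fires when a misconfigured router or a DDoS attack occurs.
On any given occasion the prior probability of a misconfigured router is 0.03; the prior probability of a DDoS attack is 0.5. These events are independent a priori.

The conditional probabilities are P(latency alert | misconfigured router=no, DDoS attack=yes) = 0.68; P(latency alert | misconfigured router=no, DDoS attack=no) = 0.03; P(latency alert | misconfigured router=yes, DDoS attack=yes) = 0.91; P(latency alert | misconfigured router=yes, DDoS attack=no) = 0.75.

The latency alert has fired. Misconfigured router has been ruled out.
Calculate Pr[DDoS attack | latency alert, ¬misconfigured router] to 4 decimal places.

Pr[DDoS attack | latency alert, ¬misconfigured router] ≈ 0.9577

Enumerate both values of DDoS attack and weight by the priors:
  P(latency alert | ¬misconfigured router) = 0.03*0.5 + 0.68*0.5
        = 0.015000 + 0.340000 = 0.355000
The terms with DDoS attack present sum to 0.340000, so
  P(DDoS attack | latency alert, ¬misconfigured router) = 0.340000 / 0.355000 ≈ 0.9577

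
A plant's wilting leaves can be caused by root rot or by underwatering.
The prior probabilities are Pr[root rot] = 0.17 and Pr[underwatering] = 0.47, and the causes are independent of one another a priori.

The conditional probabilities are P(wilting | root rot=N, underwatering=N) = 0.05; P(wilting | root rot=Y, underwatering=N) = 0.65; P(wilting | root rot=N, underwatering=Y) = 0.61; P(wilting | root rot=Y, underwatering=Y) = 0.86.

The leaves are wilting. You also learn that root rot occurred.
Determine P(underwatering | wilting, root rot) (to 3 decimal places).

P(underwatering | wilting, root rot) ≈ 0.540

Numerator (weight on configurations with underwatering): 0.86·0.47 = 0.404200
The normalizing constant is 0.65·0.53 + 0.86·0.47 = 0.748700
P(underwatering | wilting, root rot) = 0.404200/0.748700 ≈ 0.540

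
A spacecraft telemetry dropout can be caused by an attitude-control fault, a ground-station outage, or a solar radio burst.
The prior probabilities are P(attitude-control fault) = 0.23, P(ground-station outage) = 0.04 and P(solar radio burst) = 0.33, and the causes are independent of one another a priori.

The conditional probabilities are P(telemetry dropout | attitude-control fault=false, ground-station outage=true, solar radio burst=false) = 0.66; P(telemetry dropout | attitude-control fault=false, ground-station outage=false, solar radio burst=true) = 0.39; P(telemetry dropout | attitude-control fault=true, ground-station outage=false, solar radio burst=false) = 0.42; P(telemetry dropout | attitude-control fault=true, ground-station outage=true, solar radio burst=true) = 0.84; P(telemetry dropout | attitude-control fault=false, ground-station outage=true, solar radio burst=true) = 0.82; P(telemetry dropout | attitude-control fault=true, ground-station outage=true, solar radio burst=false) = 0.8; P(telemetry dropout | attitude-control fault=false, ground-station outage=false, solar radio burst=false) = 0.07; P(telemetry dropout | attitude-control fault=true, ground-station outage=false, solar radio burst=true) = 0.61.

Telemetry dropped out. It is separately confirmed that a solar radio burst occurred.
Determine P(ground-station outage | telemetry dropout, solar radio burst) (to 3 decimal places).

For the numerator, keep only ground-station outage=true terms: 0.025256 + 0.007728 = 0.032984
The normalizing constant is 0.39·0.77·0.96 + 0.82·0.77·0.04 + 0.61·0.23·0.96 + 0.84·0.23·0.04 = 0.455960
Posterior = 0.032984 / 0.455960 ≈ 0.072

P(ground-station outage | telemetry dropout, solar radio burst) ≈ 0.072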